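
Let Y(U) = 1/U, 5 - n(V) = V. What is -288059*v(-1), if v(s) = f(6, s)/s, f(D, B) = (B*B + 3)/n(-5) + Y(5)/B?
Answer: 288059/5 ≈ 57612.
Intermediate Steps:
n(V) = 5 - V
f(D, B) = 3/10 + 1/(5*B) + B²/10 (f(D, B) = (B*B + 3)/(5 - 1*(-5)) + 1/(5*B) = (B² + 3)/(5 + 5) + 1/(5*B) = (3 + B²)/10 + 1/(5*B) = (3 + B²)*(⅒) + 1/(5*B) = (3/10 + B²/10) + 1/(5*B) = 3/10 + 1/(5*B) + B²/10)
v(s) = (2 + s*(3 + s²))/(10*s²) (v(s) = ((2 + s*(3 + s²))/(10*s))/s = (2 + s*(3 + s²))/(10*s²))
-288059*v(-1) = -288059*(2 - (3 + (-1)²))/(10*(-1)²) = -288059*(2 - (3 + 1))/10 = -288059*(2 - 1*4)/10 = -288059*(2 - 4)/10 = -288059*(-2)/10 = -288059*(-⅕) = 288059/5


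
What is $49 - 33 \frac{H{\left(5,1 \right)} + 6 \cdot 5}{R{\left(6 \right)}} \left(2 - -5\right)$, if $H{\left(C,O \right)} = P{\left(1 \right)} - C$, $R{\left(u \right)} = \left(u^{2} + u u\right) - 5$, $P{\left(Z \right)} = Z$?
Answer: $- \frac{2723}{67} \approx -40.642$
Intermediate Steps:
$R{\left(u \right)} = -5 + 2 u^{2}$ ($R{\left(u \right)} = \left(u^{2} + u^{2}\right) - 5 = 2 u^{2} - 5 = -5 + 2 u^{2}$)
$H{\left(C,O \right)} = 1 - C$
$49 - 33 \frac{H{\left(5,1 \right)} + 6 \cdot 5}{R{\left(6 \right)}} \left(2 - -5\right) = 49 - 33 \frac{\left(1 - 5\right) + 6 \cdot 5}{-5 + 2 \cdot 6^{2}} \left(2 - -5\right) = 49 - 33 \frac{\left(1 - 5\right) + 30}{-5 + 2 \cdot 36} \left(2 + 5\right) = 49 - 33 \frac{-4 + 30}{-5 + 72} \cdot 7 = 49 - 33 \cdot \frac{26}{67} \cdot 7 = 49 - \frac{6006}{67} = - \frac{2723}{67}$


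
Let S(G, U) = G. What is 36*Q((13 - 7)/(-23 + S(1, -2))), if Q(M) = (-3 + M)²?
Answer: 46656/121 ≈ 385.59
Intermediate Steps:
36*Q((13 - 7)/(-23 + S(1, -2))) = 36*(-3 + (13 - 7)/(-23 + 1))² = 36*(-3 + 6/(-22))² = 36*(-3 + 6*(-1/22))² = 36*(-3 - 3/11)² = 36*(-36/11)² = 36*(1296/121) = 46656/121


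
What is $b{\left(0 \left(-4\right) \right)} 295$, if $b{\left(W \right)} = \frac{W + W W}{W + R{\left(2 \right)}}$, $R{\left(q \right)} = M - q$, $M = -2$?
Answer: $0$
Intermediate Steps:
$R{\left(q \right)} = -2 - q$
$b{\left(W \right)} = \frac{W + W^{2}}{-4 + W}$ ($b{\left(W \right)} = \frac{W + W W}{W - 4} = \frac{W + W^{2}}{W - 4} = \frac{W + W^{2}}{-4 + W}$)
$b{\left(0 \left(-4\right) \right)} 295 = \frac{0 \left(-4\right) \left(1 + 0 \left(-4\right)\right)}{-4 + 0 \left(-4\right)} 295 = \frac{0 \left(1 + 0\right)}{-4 + 0} \cdot 295 = 0 \frac{1}{-4} \cdot 1 \cdot 295 = 0 \left(- \frac{1}{4}\right) 1 \cdot 295 = 0 \cdot 295 = 0$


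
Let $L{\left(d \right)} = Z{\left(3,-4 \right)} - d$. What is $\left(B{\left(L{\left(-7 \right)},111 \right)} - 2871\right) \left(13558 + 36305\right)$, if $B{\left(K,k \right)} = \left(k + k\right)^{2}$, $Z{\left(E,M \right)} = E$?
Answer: $2314291419$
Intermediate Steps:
$L{\left(d \right)} = 3 - d$
$B{\left(K,k \right)} = 4 k^{2}$ ($B{\left(K,k \right)} = \left(2 k\right)^{2} = 4 k^{2}$)
$\left(B{\left(L{\left(-7 \right)},111 \right)} - 2871\right) \left(13558 + 36305\right) = \left(4 \cdot 111^{2} - 2871\right) \left(13558 + 36305\right) = \left(4 \cdot 12321 - 2871\right) 49863 = \left(49284 - 2871\right) 49863 = 46413 \cdot 49863 = 2314291419$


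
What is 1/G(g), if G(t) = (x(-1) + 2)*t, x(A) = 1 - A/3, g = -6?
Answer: -1/20 ≈ -0.050000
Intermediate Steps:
x(A) = 1 - A/3
G(t) = 10*t/3 (G(t) = ((1 - ⅓*(-1)) + 2)*t = ((1 + ⅓) + 2)*t = (4/3 + 2)*t = 10*t/3)
1/G(g) = 1/((10/3)*(-6)) = 1/(-20) = -1/20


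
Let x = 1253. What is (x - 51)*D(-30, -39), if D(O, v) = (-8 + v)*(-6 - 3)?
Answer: 508446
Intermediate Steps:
D(O, v) = 72 - 9*v (D(O, v) = (-8 + v)*(-9) = 72 - 9*v)
(x - 51)*D(-30, -39) = (1253 - 51)*(72 - 9*(-39)) = 1202*(72 + 351) = 1202*423 = 508446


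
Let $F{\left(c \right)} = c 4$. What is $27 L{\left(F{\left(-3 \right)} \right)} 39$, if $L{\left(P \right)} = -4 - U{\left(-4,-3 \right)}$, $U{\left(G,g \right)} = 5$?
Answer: $-9477$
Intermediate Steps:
$F{\left(c \right)} = 4 c$
$L{\left(P \right)} = -9$ ($L{\left(P \right)} = -4 - 5 = -9$)
$27 L{\left(F{\left(-3 \right)} \right)} 39 = 27 \left(-9\right) 39 = \left(-243\right) 39 = -9477$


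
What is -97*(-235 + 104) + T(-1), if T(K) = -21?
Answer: 12686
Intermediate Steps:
-97*(-235 + 104) + T(-1) = -97*(-235 + 104) - 21 = -97*(-131) - 21 = 12707 - 21 = 12686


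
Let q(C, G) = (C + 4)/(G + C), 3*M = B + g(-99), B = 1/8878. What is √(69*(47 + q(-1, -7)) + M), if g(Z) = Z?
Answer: √9034890551130/53268 ≈ 56.428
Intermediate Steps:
B = 1/8878 ≈ 0.00011264
M = -878921/26634 (M = (1/8878 - 99)/3 = (⅓)*(-878921/8878) = -878921/26634 ≈ -33.000)
q(C, G) = (4 + C)/(C + G)
√(69*(47 + q(-1, -7)) + M) = √(69*(47 + (4 - 1)/(-1 - 7)) - 878921/26634) = √(69*(47 + 3/(-8)) - 878921/26634) = √(69*(47 - ⅛*3) - 878921/26634) = √(69*(47 - 3/8) - 878921/26634) = √(69*(373/8) - 878921/26634) = √(25737/8 - 878921/26634) = √(339223945/106536) = √9034890551130/53268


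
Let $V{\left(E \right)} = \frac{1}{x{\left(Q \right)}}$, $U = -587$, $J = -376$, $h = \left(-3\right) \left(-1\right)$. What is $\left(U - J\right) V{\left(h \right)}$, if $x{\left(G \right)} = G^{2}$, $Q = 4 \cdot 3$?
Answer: $- \frac{211}{144} \approx -1.4653$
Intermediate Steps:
$h = 3$
$Q = 12$
$V{\left(E \right)} = \frac{1}{144}$ ($V{\left(E \right)} = \frac{1}{12^{2}} = \frac{1}{144}$)
$\left(U - J\right) V{\left(h \right)} = \left(-587 - -376\right) \frac{1}{144} = \left(-587 + 376\right) \frac{1}{144} = \left(-211\right) \frac{1}{144} = - \frac{211}{144}$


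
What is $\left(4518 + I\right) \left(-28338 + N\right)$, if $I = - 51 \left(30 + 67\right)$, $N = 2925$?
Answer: $10902177$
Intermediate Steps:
$I = -4947$ ($I = \left(-51\right) 97 = -4947$)
$\left(4518 + I\right) \left(-28338 + N\right) = \left(4518 - 4947\right) \left(-28338 + 2925\right) = \left(-429\right) \left(-25413\right) = 10902177$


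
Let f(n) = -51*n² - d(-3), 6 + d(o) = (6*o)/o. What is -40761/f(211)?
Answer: 13587/756857 ≈ 0.017952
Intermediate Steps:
d(o) = 0 (d(o) = -6 + (6*o)/o = -6 + 6 = 0)
f(n) = -51*n² (f(n) = -51*n² - 1*0 = -51*n² + 0 = -51*n²)
-40761/f(211) = -40761/((-51*211²)) = -40761/((-51*44521)) = -40761/(-2270571) = -40761*(-1/2270571) = 13587/756857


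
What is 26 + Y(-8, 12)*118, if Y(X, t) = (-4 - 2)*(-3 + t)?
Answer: -6346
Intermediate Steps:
Y(X, t) = 18 - 6*t (Y(X, t) = -6*(-3 + t) = 18 - 6*t)
26 + Y(-8, 12)*118 = 26 + (18 - 6*12)*118 = 26 + (18 - 72)*118 = 26 - 54*118 = 26 - 6372 = -6346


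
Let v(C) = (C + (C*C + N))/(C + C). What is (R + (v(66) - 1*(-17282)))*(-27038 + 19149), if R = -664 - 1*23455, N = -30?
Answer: 590420649/11 ≈ 5.3675e+7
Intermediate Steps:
R = -24119 (R = -664 - 23455 = -24119)
v(C) = (-30 + C + C**2)/(2*C) (v(C) = (C + (C*C - 30))/(C + C) = (C + (C**2 - 30))/((2*C)) = (C + (-30 + C**2))*(1/(2*C)) = (-30 + C + C**2)*(1/(2*C)) = (-30 + C + C**2)/(2*C))
(R + (v(66) - 1*(-17282)))*(-27038 + 19149) = (-24119 + ((1/2)*(-30 + 66*(1 + 66))/66 - 1*(-17282)))*(-27038 + 19149) = (-24119 + ((1/2)*(1/66)*(-30 + 66*67) + 17282))*(-7889) = (-24119 + ((1/2)*(1/66)*(-30 + 4422) + 17282))*(-7889) = (-24119 + ((1/2)*(1/66)*4392 + 17282))*(-7889) = (-24119 + (366/11 + 17282))*(-7889) = (-24119 + 190468/11)*(-7889) = -74841/11*(-7889) = 590420649/11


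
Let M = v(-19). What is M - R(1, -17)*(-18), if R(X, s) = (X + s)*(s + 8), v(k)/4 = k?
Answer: 2516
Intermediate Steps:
v(k) = 4*k
M = -76 (M = 4*(-19) = -76)
R(X, s) = (8 + s)*(X + s) (R(X, s) = (X + s)*(8 + s) = (8 + s)*(X + s))
M - R(1, -17)*(-18) = -76 - ((-17)² + 8*1 + 8*(-17) + 1*(-17))*(-18) = -76 - (289 + 8 - 136 - 17)*(-18) = -76 - 144*(-18) = -76 - 1*(-2592) = -76 + 2592 = 2516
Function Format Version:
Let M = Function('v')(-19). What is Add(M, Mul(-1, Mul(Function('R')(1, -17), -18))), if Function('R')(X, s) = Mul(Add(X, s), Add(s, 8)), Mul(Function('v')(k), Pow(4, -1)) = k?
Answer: 2516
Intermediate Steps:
Function('v')(k) = Mul(4, k)
M = -76 (M = Mul(4, -19) = -76)
Function('R')(X, s) = Mul(Add(8, s), Add(X, s)) (Function('R')(X, s) = Mul(Add(X, s), Add(8, s)) = Mul(Add(8, s), Add(X, s)))
Add(M, Mul(-1, Mul(Function('R')(1, -17), -18))) = Add(-76, Mul(-1, Mul(Add(Pow(-17, 2), Mul(8, 1), Mul(8, -17), Mul(1, -17)), -18))) = Add(-76, Mul(-1, Mul(Add(289, 8, -136, -17), -18))) = Add(-76, Mul(-1, Mul(144, -18))) = Add(-76, Mul(-1, -2592)) = Add(-76, 2592) = 2516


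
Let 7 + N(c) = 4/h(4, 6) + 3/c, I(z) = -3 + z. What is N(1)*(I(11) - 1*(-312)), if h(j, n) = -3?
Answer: -5120/3 ≈ -1706.7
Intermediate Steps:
N(c) = -25/3 + 3/c (N(c) = -7 + (4/(-3) + 3/c) = -7 + (4*(-1/3) + 3/c) = -7 + (-4/3 + 3/c) = -25/3 + 3/c)
N(1)*(I(11) - 1*(-312)) = (-25/3 + 3/1)*((-3 + 11) - 1*(-312)) = (-25/3 + 3*1)*(8 + 312) = (-25/3 + 3)*320 = -16/3*320 = -5120/3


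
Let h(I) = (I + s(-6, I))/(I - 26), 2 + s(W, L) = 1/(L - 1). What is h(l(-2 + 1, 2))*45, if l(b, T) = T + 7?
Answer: -2565/136 ≈ -18.860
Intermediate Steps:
s(W, L) = -2 + 1/(-1 + L) (s(W, L) = -2 + 1/(L - 1) = -2 + 1/(-1 + L))
l(b, T) = 7 + T
h(I) = (I + (3 - 2*I)/(-1 + I))/(-26 + I) (h(I) = (I + (3 - 2*I)/(-1 + I))/(I - 26) = (I + (3 - 2*I)/(-1 + I))/(-26 + I))
h(l(-2 + 1, 2))*45 = ((3 - 2*(7 + 2) + (7 + 2)*(-1 + (7 + 2)))/((-1 + (7 + 2))*(-26 + (7 + 2))))*45 = ((3 - 2*9 + 9*(-1 + 9))/((-1 + 9)*(-26 + 9)))*45 = ((3 - 18 + 9*8)/(8*(-17)))*45 = ((⅛)*(-1/17)*(3 - 18 + 72))*45 = ((⅛)*(-1/17)*57)*45 = -57/136*45 = -2565/136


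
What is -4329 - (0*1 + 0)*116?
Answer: -4329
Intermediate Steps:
-4329 - (0*1 + 0)*116 = -4329 - (0 + 0)*116 = -4329 - 0*116 = -4329 - 1*0 = -4329 + 0 = -4329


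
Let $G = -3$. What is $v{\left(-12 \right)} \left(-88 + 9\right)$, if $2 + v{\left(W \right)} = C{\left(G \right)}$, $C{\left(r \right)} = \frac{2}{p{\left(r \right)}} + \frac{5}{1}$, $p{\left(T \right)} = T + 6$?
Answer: $- \frac{869}{3} \approx -289.67$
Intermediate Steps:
$p{\left(T \right)} = 6 + T$
$C{\left(r \right)} = 5 + \frac{2}{6 + r}$ ($C{\left(r \right)} = \frac{2}{6 + r} + \frac{5}{1} = \frac{2}{6 + r} + 5 \cdot 1 = \frac{2}{6 + r} + 5 = 5 + \frac{2}{6 + r}$)
$v{\left(W \right)} = \frac{11}{3}$ ($v{\left(W \right)} = -2 + \frac{32 + 5 \left(-3\right)}{6 - 3} = -2 + \frac{32 - 15}{3} = -2 + \frac{1}{3} \cdot 17 = -2 + \frac{17}{3} = \frac{11}{3}$)
$v{\left(-12 \right)} \left(-88 + 9\right) = \frac{11 \left(-88 + 9\right)}{3} = \frac{11}{3} \left(-79\right) = - \frac{869}{3}$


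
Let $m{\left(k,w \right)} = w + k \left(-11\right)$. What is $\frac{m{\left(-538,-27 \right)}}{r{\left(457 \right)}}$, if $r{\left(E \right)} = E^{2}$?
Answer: $\frac{5891}{208849} \approx 0.028207$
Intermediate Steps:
$m{\left(k,w \right)} = w - 11 k$
$\frac{m{\left(-538,-27 \right)}}{r{\left(457 \right)}} = \frac{-27 - -5918}{457^{2}} = \frac{-27 + 5918}{208849} = 5891 \cdot \frac{1}{208849} = \frac{5891}{208849}$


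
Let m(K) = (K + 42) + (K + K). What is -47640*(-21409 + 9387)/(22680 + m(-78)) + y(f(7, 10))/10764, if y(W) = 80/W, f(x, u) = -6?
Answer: 192651398540/7564401 ≈ 25468.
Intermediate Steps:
m(K) = 42 + 3*K (m(K) = (42 + K) + 2*K = 42 + 3*K)
-47640*(-21409 + 9387)/(22680 + m(-78)) + y(f(7, 10))/10764 = -47640*(-21409 + 9387)/(22680 + (42 + 3*(-78))) + (80/(-6))/10764 = -47640*(-12022/(22680 + (42 - 234))) + (80*(-1/6))*(1/10764) = -47640*(-12022/(22680 - 192)) - 40/3*1/10764 = -47640/(22488*(-1/12022)) - 10/8073 = -47640/(-11244/6011) - 10/8073 = -47640*(-6011/11244) - 10/8073 = 23863670/937 - 10/8073 = 192651398540/7564401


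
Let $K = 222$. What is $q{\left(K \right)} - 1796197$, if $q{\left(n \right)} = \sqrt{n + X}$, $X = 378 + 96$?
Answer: $-1796197 + 2 \sqrt{174} \approx -1.7962 \cdot 10^{6}$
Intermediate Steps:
$X = 474$
$q{\left(n \right)} = \sqrt{474 + n}$ ($q{\left(n \right)} = \sqrt{n + 474} = \sqrt{474 + n}$)
$q{\left(K \right)} - 1796197 = \sqrt{474 + 222} - 1796197 = \sqrt{696} - 1796197 = 2 \sqrt{174} - 1796197 = -1796197 + 2 \sqrt{174}$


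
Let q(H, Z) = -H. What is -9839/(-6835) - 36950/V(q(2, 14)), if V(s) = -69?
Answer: 253232141/471615 ≈ 536.95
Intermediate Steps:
-9839/(-6835) - 36950/V(q(2, 14)) = -9839/(-6835) - 36950/(-69) = -9839*(-1/6835) - 36950*(-1/69) = 9839/6835 + 36950/69 = 253232141/471615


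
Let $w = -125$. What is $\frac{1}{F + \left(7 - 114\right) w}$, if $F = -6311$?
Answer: $\frac{1}{7064} \approx 0.00014156$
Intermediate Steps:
$\frac{1}{F + \left(7 - 114\right) w} = \frac{1}{-6311 + \left(7 - 114\right) \left(-125\right)} = \frac{1}{-6311 - -13375} = \frac{1}{-6311 + 13375} = \frac{1}{7064}$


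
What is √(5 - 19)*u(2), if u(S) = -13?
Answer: -13*I*√14 ≈ -48.642*I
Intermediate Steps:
√(5 - 19)*u(2) = √(5 - 19)*(-13) = √(-14)*(-13) = (I*√14)*(-13) = -13*I*√14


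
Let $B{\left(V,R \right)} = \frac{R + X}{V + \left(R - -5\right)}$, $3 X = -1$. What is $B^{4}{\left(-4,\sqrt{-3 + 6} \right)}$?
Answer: $\frac{2569}{81} - \frac{1480 \sqrt{3}}{81} \approx 0.068701$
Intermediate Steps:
$X = - \frac{1}{3}$ ($X = \frac{1}{3} \left(-1\right) = - \frac{1}{3} \approx -0.33333$)
$B{\left(V,R \right)} = \frac{- \frac{1}{3} + R}{5 + R + V}$ ($B{\left(V,R \right)} = \frac{R - \frac{1}{3}}{V + \left(R - -5\right)} = \frac{- \frac{1}{3} + R}{V + \left(R + 5\right)} = \frac{- \frac{1}{3} + R}{V + \left(5 + R\right)} = \frac{- \frac{1}{3} + R}{5 + R + V}$)
$B^{4}{\left(-4,\sqrt{-3 + 6} \right)} = \left(\frac{- \frac{1}{3} + \sqrt{-3 + 6}}{5 + \sqrt{-3 + 6} - 4}\right)^{4} = \left(\frac{- \frac{1}{3} + \sqrt{3}}{5 + \sqrt{3} - 4}\right)^{4} = \left(\frac{- \frac{1}{3} + \sqrt{3}}{1 + \sqrt{3}}\right)^{4} = \frac{\left(- \frac{1}{3} + \sqrt{3}\right)^{4}}{\left(1 + \sqrt{3}\right)^{4}}$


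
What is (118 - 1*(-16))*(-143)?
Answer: -19162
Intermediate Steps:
(118 - 1*(-16))*(-143) = (118 + 16)*(-143) = 134*(-143) = -19162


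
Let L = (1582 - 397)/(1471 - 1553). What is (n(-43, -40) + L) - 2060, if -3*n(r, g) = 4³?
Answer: -515563/246 ≈ -2095.8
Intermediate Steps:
n(r, g) = -64/3 (n(r, g) = -⅓*4³ = -⅓*64 = -64/3)
L = -1185/82 (L = 1185/(-82) = 1185*(-1/82) = -1185/82 ≈ -14.451)
(n(-43, -40) + L) - 2060 = (-64/3 - 1185/82) - 2060 = -8803/246 - 2060 = -515563/246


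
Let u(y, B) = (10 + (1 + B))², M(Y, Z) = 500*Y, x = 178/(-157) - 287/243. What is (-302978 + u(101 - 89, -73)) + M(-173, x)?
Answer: -385634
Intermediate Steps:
x = -88313/38151 (x = 178*(-1/157) - 287*1/243 = -178/157 - 287/243 = -88313/38151 ≈ -2.3148)
u(y, B) = (11 + B)²
(-302978 + u(101 - 89, -73)) + M(-173, x) = (-302978 + (11 - 73)²) + 500*(-173) = (-302978 + (-62)²) - 86500 = (-302978 + 3844) - 86500 = -299134 - 86500 = -385634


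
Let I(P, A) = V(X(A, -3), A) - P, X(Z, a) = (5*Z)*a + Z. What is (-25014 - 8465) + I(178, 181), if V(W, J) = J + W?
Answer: -36010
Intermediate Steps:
X(Z, a) = Z + 5*Z*a (X(Z, a) = 5*Z*a + Z = Z + 5*Z*a)
I(P, A) = -P - 13*A (I(P, A) = (A + A*(1 + 5*(-3))) - P = (A + A*(1 - 15)) - P = (A + A*(-14)) - P = (A - 14*A) - P = -13*A - P = -P - 13*A)
(-25014 - 8465) + I(178, 181) = (-25014 - 8465) + (-1*178 - 13*181) = -33479 + (-178 - 2353) = -33479 - 2531 = -36010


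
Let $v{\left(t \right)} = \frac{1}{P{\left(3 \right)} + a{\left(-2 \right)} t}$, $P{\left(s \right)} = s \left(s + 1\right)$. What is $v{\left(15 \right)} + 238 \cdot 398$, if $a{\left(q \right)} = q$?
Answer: $\frac{1705031}{18} \approx 94724.0$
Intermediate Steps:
$P{\left(s \right)} = s \left(1 + s\right)$
$v{\left(t \right)} = \frac{1}{12 - 2 t}$ ($v{\left(t \right)} = \frac{1}{3 \left(1 + 3\right) - 2 t} = \frac{1}{3 \cdot 4 - 2 t} = \frac{1}{12 - 2 t}$)
$v{\left(15 \right)} + 238 \cdot 398 = \frac{1}{2 \left(6 - 15\right)} + 238 \cdot 398 = \frac{1}{2 \left(6 - 15\right)} + 94724 = \frac{1}{2 \left(-9\right)} + 94724 = \frac{1}{2} \left(- \frac{1}{9}\right) + 94724 = - \frac{1}{18} + 94724 = \frac{1705031}{18}$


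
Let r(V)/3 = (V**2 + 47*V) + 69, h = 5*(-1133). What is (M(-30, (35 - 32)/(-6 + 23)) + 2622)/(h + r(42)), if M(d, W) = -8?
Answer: 1307/2878 ≈ 0.45413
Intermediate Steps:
h = -5665
r(V) = 207 + 3*V**2 + 141*V (r(V) = 3*((V**2 + 47*V) + 69) = 3*(69 + V**2 + 47*V) = 207 + 3*V**2 + 141*V)
(M(-30, (35 - 32)/(-6 + 23)) + 2622)/(h + r(42)) = (-8 + 2622)/(-5665 + (207 + 3*42**2 + 141*42)) = 2614/(-5665 + (207 + 3*1764 + 5922)) = 2614/(-5665 + (207 + 5292 + 5922)) = 2614/(-5665 + 11421) = 2614/5756 = 2614*(1/5756) = 1307/2878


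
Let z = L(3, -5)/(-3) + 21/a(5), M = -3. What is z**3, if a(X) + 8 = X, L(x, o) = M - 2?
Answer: -4096/27 ≈ -151.70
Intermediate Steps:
L(x, o) = -5 (L(x, o) = -3 - 2 = -5)
a(X) = -8 + X
z = -16/3 (z = -5/(-3) + 21/(-8 + 5) = -5*(-1/3) + 21/(-3) = 5/3 + 21*(-1/3) = 5/3 - 7 = -16/3 ≈ -5.3333)
z**3 = (-16/3)**3 = -4096/27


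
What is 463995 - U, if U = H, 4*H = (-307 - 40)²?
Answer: 1735571/4 ≈ 4.3389e+5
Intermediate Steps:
H = 120409/4 (H = (-307 - 40)²/4 = (¼)*(-347)² = (¼)*120409 = 120409/4 ≈ 30102.)
U = 120409/4 ≈ 30102.
463995 - U = 463995 - 1*120409/4 = 463995 - 120409/4 = 1735571/4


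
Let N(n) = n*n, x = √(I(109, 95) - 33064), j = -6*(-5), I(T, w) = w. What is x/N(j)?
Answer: I*√32969/900 ≈ 0.20175*I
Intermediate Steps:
j = 30
x = I*√32969 (x = √(95 - 33064) = √(-32969) = I*√32969 ≈ 181.57*I)
N(n) = n²
x/N(j) = (I*√32969)/(30²) = (I*√32969)/900 = (I*√32969)*(1/900) = I*√32969/900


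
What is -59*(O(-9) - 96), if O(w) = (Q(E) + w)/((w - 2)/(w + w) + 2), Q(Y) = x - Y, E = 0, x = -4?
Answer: 280014/47 ≈ 5957.7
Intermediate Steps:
Q(Y) = -4 - Y
O(w) = (-4 + w)/(2 + (-2 + w)/(2*w)) (O(w) = ((-4 - 1*0) + w)/((w - 2)/(w + w) + 2) = ((-4 + 0) + w)/((-2 + w)/((2*w)) + 2) = (-4 + w)/((-2 + w)*(1/(2*w)) + 2) = (-4 + w)/((-2 + w)/(2*w) + 2) = (-4 + w)/(2 + (-2 + w)/(2*w)))
-59*(O(-9) - 96) = -59*(2*(-9)*(-4 - 9)/(-2 + 5*(-9)) - 96) = -59*(2*(-9)*(-13)/(-2 - 45) - 96) = -59*(2*(-9)*(-13)/(-47) - 96) = -59*(2*(-9)*(-1/47)*(-13) - 96) = -59*(-234/47 - 96) = -59*(-4746/47) = 280014/47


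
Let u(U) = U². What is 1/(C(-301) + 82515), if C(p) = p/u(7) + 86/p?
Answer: 7/577560 ≈ 1.2120e-5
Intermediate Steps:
C(p) = 86/p + p/49 (C(p) = p/(7²) + 86/p = p/49 + 86/p = 86/p + p/49)
1/(C(-301) + 82515) = 1/((86/(-301) + (1/49)*(-301)) + 82515) = 1/((86*(-1/301) - 43/7) + 82515) = 1/((-2/7 - 43/7) + 82515) = 1/(-45/7 + 82515) = 1/(577560/7) = 7/577560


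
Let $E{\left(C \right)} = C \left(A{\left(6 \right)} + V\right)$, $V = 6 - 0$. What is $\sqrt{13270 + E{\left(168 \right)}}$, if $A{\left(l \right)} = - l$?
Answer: $\sqrt{13270} \approx 115.2$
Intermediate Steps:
$V = 6$ ($V = 6 + 0 = 6$)
$E{\left(C \right)} = 0$ ($E{\left(C \right)} = C \left(\left(-1\right) 6 + 6\right) = C \left(-6 + 6\right) = C 0 = 0$)
$\sqrt{13270 + E{\left(168 \right)}} = \sqrt{13270 + 0} = \sqrt{13270}$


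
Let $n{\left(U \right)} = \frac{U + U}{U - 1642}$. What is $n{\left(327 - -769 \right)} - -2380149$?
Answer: $\frac{649779581}{273} \approx 2.3801 \cdot 10^{6}$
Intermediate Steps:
$n{\left(U \right)} = \frac{2 U}{-1642 + U}$
$n{\left(327 - -769 \right)} - -2380149 = \frac{2 \left(327 - -769\right)}{-1642 + \left(327 - -769\right)} - -2380149 = \frac{2 \left(327 + 769\right)}{-1642 + \left(327 + 769\right)} + 2380149 = 2 \cdot 1096 \frac{1}{-1642 + 1096} + 2380149 = 2 \cdot 1096 \frac{1}{-546} + 2380149 = 2 \cdot 1096 \left(- \frac{1}{546}\right) + 2380149 = - \frac{1096}{273} + 2380149 = \frac{649779581}{273}$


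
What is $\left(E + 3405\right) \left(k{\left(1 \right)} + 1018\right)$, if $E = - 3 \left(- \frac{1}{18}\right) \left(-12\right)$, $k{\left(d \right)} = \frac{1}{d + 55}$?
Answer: $\frac{194001627}{56} \approx 3.4643 \cdot 10^{6}$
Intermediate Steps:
$k{\left(d \right)} = \frac{1}{55 + d}$
$E = -2$ ($E = - 3 \left(\left(-1\right) \frac{1}{18}\right) \left(-12\right) = \left(-3\right) \left(- \frac{1}{18}\right) \left(-12\right) = \frac{1}{6} \left(-12\right) = -2$)
$\left(E + 3405\right) \left(k{\left(1 \right)} + 1018\right) = \left(-2 + 3405\right) \left(\frac{1}{55 + 1} + 1018\right) = 3403 \left(\frac{1}{56} + 1018\right) = 3403 \cdot \frac{57009}{56} = \frac{194001627}{56}$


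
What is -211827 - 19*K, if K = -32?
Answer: -211219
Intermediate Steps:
-211827 - 19*K = -211827 - 19*(-32) = -211827 - 1*(-608) = -211827 + 608 = -211219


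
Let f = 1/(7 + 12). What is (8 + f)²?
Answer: 23409/361 ≈ 64.845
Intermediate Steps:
f = 1/19 ≈ 0.052632
(8 + f)² = (8 + 1/19)² = (153/19)² = 23409/361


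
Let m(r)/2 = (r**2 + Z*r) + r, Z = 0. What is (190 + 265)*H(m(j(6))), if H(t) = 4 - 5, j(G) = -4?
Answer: -455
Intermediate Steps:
m(r) = 2*r + 2*r**2 (m(r) = 2*((r**2 + 0*r) + r) = 2*((r**2 + 0) + r) = 2*(r**2 + r) = 2*(r + r**2) = 2*r + 2*r**2)
H(t) = -1
(190 + 265)*H(m(j(6))) = (190 + 265)*(-1) = 455*(-1) = -455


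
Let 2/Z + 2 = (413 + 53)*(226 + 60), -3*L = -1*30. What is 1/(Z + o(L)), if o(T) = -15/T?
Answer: -133274/199909 ≈ -0.66667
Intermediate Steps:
L = 10 (L = -(-1)*30/3 = -⅓*(-30) = 10)
Z = 1/66637 (Z = 2/(-2 + (413 + 53)*(226 + 60)) = 2/(-2 + 466*286) = 2/(-2 + 133276) = 2/133274 = 2*(1/133274) = 1/66637 ≈ 1.5007e-5)
1/(Z + o(L)) = 1/(1/66637 - 15/10) = 1/(1/66637 - 15*⅒) = 1/(1/66637 - 3/2) = 1/(-199909/133274) = -133274/199909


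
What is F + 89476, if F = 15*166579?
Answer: 2588161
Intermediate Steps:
F = 2498685
F + 89476 = 2498685 + 89476 = 2588161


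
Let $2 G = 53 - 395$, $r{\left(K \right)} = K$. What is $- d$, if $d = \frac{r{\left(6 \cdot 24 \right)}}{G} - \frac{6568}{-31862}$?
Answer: $\frac{192500}{302689} \approx 0.63597$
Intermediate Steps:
$G = -171$ ($G = \frac{53 - 395}{2} = \frac{1}{2} \left(-342\right) = -171$)
$d = - \frac{192500}{302689}$ ($d = \frac{6 \cdot 24}{-171} - \frac{6568}{-31862} = 144 \left(- \frac{1}{171}\right) - - \frac{3284}{15931} = - \frac{16}{19} + \frac{3284}{15931} = - \frac{192500}{302689} \approx -0.63597$)
$- d = \left(-1\right) \left(- \frac{192500}{302689}\right) = \frac{192500}{302689}$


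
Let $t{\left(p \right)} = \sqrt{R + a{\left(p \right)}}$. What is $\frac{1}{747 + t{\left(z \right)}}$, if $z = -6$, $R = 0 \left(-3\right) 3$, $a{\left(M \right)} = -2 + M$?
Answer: $\frac{747}{558017} - \frac{2 i \sqrt{2}}{558017} \approx 0.0013387 - 5.0687 \cdot 10^{-6} i$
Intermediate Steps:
$R = 0$ ($R = 0 \cdot 3 = 0$)
$t{\left(p \right)} = \sqrt{-2 + p}$ ($t{\left(p \right)} = \sqrt{0 + \left(-2 + p\right)} = \sqrt{-2 + p}$)
$\frac{1}{747 + t{\left(z \right)}} = \frac{1}{747 + \sqrt{-2 - 6}} = \frac{1}{747 + \sqrt{-8}} = \frac{1}{747 + 2 i \sqrt{2}}$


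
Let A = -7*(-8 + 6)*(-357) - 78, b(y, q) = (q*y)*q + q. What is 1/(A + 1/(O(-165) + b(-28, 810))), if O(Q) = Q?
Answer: -18370155/93246906781 ≈ -0.00019701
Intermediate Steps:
b(y, q) = q + y*q² (b(y, q) = y*q² + q = q + y*q²)
A = -5076 (A = -7*(-2)*(-357) - 78 = 14*(-357) - 78 = -4998 - 78 = -5076)
1/(A + 1/(O(-165) + b(-28, 810))) = 1/(-5076 + 1/(-165 + 810*(1 + 810*(-28)))) = 1/(-5076 + 1/(-165 + 810*(1 - 22680))) = 1/(-5076 + 1/(-165 + 810*(-22679))) = 1/(-5076 + 1/(-165 - 18369990)) = 1/(-5076 + 1/(-18370155)) = 1/(-5076 - 1/18370155) = 1/(-93246906781/18370155) = -18370155/93246906781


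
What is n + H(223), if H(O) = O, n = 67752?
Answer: 67975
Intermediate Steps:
n + H(223) = 67752 + 223 = 67975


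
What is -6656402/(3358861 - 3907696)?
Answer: 6656402/548835 ≈ 12.128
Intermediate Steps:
-6656402/(3358861 - 3907696) = -6656402/(-548835) = -6656402*(-1/548835) = 6656402/548835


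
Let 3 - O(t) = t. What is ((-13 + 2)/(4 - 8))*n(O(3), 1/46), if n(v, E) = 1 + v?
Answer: 11/4 ≈ 2.7500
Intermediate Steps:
O(t) = 3 - t
((-13 + 2)/(4 - 8))*n(O(3), 1/46) = ((-13 + 2)/(4 - 8))*(1 + (3 - 1*3)) = (-11/(-4))*(1 + (3 - 3)) = (-11*(-¼))*(1 + 0) = (11/4)*1 = 11/4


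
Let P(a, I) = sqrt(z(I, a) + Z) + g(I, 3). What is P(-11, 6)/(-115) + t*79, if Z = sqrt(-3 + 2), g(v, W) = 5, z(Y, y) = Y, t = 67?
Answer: 121738/23 - sqrt(6 + I)/115 ≈ 5292.9 - 0.0017689*I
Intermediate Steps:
Z = I (Z = sqrt(-1) = I ≈ 1.0*I)
P(a, I) = 5 + sqrt(I + I) (P(a, I) = sqrt(I + I) + 5 = 5 + sqrt(I + I))
P(-11, 6)/(-115) + t*79 = (5 + sqrt(I + 6))/(-115) + 67*79 = (5 + sqrt(6 + I))*(-1/115) + 5293 = (-1/23 - sqrt(6 + I)/115) + 5293 = 121738/23 - sqrt(6 + I)/115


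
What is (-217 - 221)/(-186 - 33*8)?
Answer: 73/75 ≈ 0.97333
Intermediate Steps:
(-217 - 221)/(-186 - 33*8) = -438/(-186 - 264) = -438/(-450) = -438*(-1/450) = 73/75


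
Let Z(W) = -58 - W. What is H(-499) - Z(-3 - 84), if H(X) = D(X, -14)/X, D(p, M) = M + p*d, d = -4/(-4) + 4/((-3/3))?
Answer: -15954/499 ≈ -31.972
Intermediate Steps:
d = -3 (d = -4*(-¼) + 4/((-3*⅓)) = 1 + 4/(-1) = 1 + 4*(-1) = 1 - 4 = -3)
D(p, M) = M - 3*p (D(p, M) = M + p*(-3) = M - 3*p)
H(X) = (-14 - 3*X)/X
H(-499) - Z(-3 - 84) = (-3 - 14/(-499)) - (-58 - (-3 - 84)) = (-3 - 14*(-1/499)) - (-58 - 1*(-87)) = (-3 + 14/499) - (-58 + 87) = -1483/499 - 1*29 = -1483/499 - 29 = -15954/499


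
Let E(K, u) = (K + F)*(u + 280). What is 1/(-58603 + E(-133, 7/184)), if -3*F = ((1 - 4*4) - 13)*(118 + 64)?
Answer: 552/209673463 ≈ 2.6327e-6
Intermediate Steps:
F = 5096/3 (F = -((1 - 4*4) - 13)*(118 + 64)/3 = -((1 - 16) - 13)*182/3 = -(-15 - 13)*182/3 = -(-28)*182/3 = -⅓*(-5096) = 5096/3 ≈ 1698.7)
E(K, u) = (280 + u)*(5096/3 + K) (E(K, u) = (K + 5096/3)*(u + 280) = (5096/3 + K)*(280 + u) = (280 + u)*(5096/3 + K))
1/(-58603 + E(-133, 7/184)) = 1/(-58603 + (1426880/3 + 280*(-133) + 5096*(7/184)/3 - 931/184)) = 1/(-58603 + (1426880/3 - 37240 + 5096*(7*(1/184))/3 - 931/184)) = 1/(-58603 + (1426880/3 - 37240 + (5096/3)*(7/184) - 133*7/184)) = 1/(-58603 + (1426880/3 - 37240 + 4459/69 - 931/184)) = 1/(-58603 + 242022319/552) = 1/(209673463/552) = 552/209673463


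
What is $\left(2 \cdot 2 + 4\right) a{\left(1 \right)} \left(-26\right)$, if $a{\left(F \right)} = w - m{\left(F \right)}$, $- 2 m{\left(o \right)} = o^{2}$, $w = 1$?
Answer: $-312$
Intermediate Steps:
$m{\left(o \right)} = - \frac{o^{2}}{2}$
$a{\left(F \right)} = 1 + \frac{F^{2}}{2}$ ($a{\left(F \right)} = 1 - - \frac{F^{2}}{2} = 1 + \frac{F^{2}}{2}$)
$\left(2 \cdot 2 + 4\right) a{\left(1 \right)} \left(-26\right) = \left(2 \cdot 2 + 4\right) \left(1 + \frac{1^{2}}{2}\right) \left(-26\right) = \left(4 + 4\right) \left(1 + \frac{1}{2} \cdot 1\right) \left(-26\right) = 8 \left(1 + \frac{1}{2}\right) \left(-26\right) = 8 \cdot \frac{3}{2} \left(-26\right) = 12 \left(-26\right) = -312$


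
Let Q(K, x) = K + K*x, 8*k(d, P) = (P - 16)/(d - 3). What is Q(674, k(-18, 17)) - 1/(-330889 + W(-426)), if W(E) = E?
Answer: 18646076969/27830460 ≈ 669.99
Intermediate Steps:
k(d, P) = (-16 + P)/(8*(-3 + d)) (k(d, P) = ((P - 16)/(d - 3))/8 = ((-16 + P)/(-3 + d))/8 = (-16 + P)/(8*(-3 + d)))
Q(674, k(-18, 17)) - 1/(-330889 + W(-426)) = 674*(1 + (-16 + 17)/(8*(-3 - 18))) - 1/(-330889 - 426) = 674*(1 + (⅛)*1/(-21)) - 1/(-331315) = 674*(1 + (⅛)*(-1/21)*1) - 1*(-1/331315) = 674*(1 - 1/168) + 1/331315 = 674*(167/168) + 1/331315 = 56279/84 + 1/331315 = 18646076969/27830460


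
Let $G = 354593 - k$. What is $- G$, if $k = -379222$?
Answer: $-733815$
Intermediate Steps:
$G = 733815$ ($G = 354593 - -379222 = 354593 + 379222 = 733815$)
$- G = \left(-1\right) 733815 = -733815$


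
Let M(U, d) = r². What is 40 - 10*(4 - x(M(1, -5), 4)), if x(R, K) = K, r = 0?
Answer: 40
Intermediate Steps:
M(U, d) = 0 (M(U, d) = 0² = 0)
40 - 10*(4 - x(M(1, -5), 4)) = 40 - 10*(4 - 1*4) = 40 - 10*(4 - 4) = 40 - 10*0 = 40 + 0 = 40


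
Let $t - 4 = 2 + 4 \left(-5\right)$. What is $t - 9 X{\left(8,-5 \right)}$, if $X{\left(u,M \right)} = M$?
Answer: $31$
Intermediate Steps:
$t = -14$ ($t = 4 + \left(2 + 4 \left(-5\right)\right) = 4 + \left(2 - 20\right) = 4 - 18 = -14$)
$t - 9 X{\left(8,-5 \right)} = -14 - -45 = -14 + 45 = 31$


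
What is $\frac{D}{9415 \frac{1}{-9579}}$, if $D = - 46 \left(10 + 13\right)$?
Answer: $\frac{10134582}{9415} \approx 1076.4$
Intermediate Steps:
$D = -1058$ ($D = \left(-46\right) 23 = -1058$)
$\frac{D}{9415 \frac{1}{-9579}} = - \frac{1058}{9415 \frac{1}{-9579}} = - \frac{1058}{9415 \left(- \frac{1}{9579}\right)} = - \frac{1058}{- \frac{9415}{9579}} = \left(-1058\right) \left(- \frac{9579}{9415}\right) = \frac{10134582}{9415}$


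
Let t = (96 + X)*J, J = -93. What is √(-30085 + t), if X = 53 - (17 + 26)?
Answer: I*√39943 ≈ 199.86*I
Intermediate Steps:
X = 10 (X = 53 - 1*43 = 53 - 43 = 10)
t = -9858 (t = (96 + 10)*(-93) = 106*(-93) = -9858)
√(-30085 + t) = √(-30085 - 9858) = √(-39943) = I*√39943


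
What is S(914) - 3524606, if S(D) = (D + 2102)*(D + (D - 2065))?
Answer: -4239398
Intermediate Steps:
S(D) = (-2065 + 2*D)*(2102 + D) (S(D) = (2102 + D)*(D + (-2065 + D)) = (2102 + D)*(-2065 + 2*D) = (-2065 + 2*D)*(2102 + D))
S(914) - 3524606 = (-4340630 + 2*914² + 2139*914) - 3524606 = (-4340630 + 2*835396 + 1955046) - 3524606 = (-4340630 + 1670792 + 1955046) - 3524606 = -714792 - 3524606 = -4239398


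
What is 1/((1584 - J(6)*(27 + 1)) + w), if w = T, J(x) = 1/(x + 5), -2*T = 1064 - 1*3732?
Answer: 11/32070 ≈ 0.00034300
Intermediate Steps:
T = 1334 (T = -(1064 - 1*3732)/2 = -(1064 - 3732)/2 = -1/2*(-2668) = 1334)
J(x) = 1/(5 + x)
w = 1334
1/((1584 - J(6)*(27 + 1)) + w) = 1/((1584 - (27 + 1)/(5 + 6)) + 1334) = 1/((1584 - 28/11) + 1334) = 1/(17396/11 + 1334) = 1/(32070/11) = 11/32070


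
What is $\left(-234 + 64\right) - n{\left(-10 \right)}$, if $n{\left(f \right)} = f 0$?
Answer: $-170$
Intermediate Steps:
$n{\left(f \right)} = 0$
$\left(-234 + 64\right) - n{\left(-10 \right)} = \left(-234 + 64\right) - 0 = -170 + 0 = -170$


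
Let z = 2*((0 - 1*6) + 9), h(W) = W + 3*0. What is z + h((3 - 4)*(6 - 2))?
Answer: 2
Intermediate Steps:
h(W) = W (h(W) = W + 0 = W)
z = 6 (z = 2*((0 - 6) + 9) = 2*(-6 + 9) = 2*3 = 6)
z + h((3 - 4)*(6 - 2)) = 6 + (3 - 4)*(6 - 2) = 6 - 1*4 = 6 - 4 = 2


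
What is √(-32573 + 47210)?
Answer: √14637 ≈ 120.98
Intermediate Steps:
√(-32573 + 47210) = √14637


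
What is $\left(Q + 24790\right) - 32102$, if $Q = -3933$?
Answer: $-11245$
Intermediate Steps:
$\left(Q + 24790\right) - 32102 = \left(-3933 + 24790\right) - 32102 = 20857 - 32102 = -11245$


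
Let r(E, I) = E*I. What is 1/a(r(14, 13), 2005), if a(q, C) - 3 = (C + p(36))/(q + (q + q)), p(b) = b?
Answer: 42/283 ≈ 0.14841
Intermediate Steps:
a(q, C) = 3 + (36 + C)/(3*q) (a(q, C) = 3 + (C + 36)/(q + (q + q)) = 3 + (36 + C)/(q + 2*q) = 3 + (36 + C)/((3*q)) = 3 + (36 + C)*(1/(3*q)) = 3 + (36 + C)/(3*q))
1/a(r(14, 13), 2005) = 1/((36 + 2005 + 9*(14*13))/(3*((14*13)))) = 1/((⅓)*(36 + 2005 + 9*182)/182) = 1/((⅓)*(1/182)*(36 + 2005 + 1638)) = 1/((⅓)*(1/182)*3679) = 1/(283/42) = 42/283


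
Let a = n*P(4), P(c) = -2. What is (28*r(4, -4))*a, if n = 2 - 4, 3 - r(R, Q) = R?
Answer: -112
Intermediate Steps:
r(R, Q) = 3 - R
n = -2
a = 4 (a = -2*(-2) = 4)
(28*r(4, -4))*a = (28*(3 - 1*4))*4 = (28*(3 - 4))*4 = (28*(-1))*4 = -28*4 = -112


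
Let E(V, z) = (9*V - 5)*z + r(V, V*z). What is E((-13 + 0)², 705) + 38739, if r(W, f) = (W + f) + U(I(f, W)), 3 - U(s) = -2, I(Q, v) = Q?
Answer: 1226838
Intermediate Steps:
U(s) = 5 (U(s) = 3 - 1*(-2) = 3 + 2 = 5)
r(W, f) = 5 + W + f (r(W, f) = (W + f) + 5 = 5 + W + f)
E(V, z) = 5 + V + V*z + z*(-5 + 9*V) (E(V, z) = (9*V - 5)*z + (5 + V + V*z) = (-5 + 9*V)*z + (5 + V + V*z) = z*(-5 + 9*V) + (5 + V + V*z) = 5 + V + V*z + z*(-5 + 9*V))
E((-13 + 0)², 705) + 38739 = (5 + (-13 + 0)² - 5*705 + 10*(-13 + 0)²*705) + 38739 = (5 + (-13)² - 3525 + 10*(-13)²*705) + 38739 = (5 + 169 - 3525 + 10*169*705) + 38739 = (5 + 169 - 3525 + 1191450) + 38739 = 1188099 + 38739 = 1226838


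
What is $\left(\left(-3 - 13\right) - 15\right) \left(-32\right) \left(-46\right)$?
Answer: $-45632$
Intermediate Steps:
$\left(\left(-3 - 13\right) - 15\right) \left(-32\right) \left(-46\right) = \left(-16 - 15\right) \left(-32\right) \left(-46\right) = \left(-31\right) \left(-32\right) \left(-46\right) = 992 \left(-46\right) = -45632$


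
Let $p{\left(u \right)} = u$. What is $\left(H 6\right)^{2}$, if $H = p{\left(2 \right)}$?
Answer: $144$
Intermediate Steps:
$H = 2$
$\left(H 6\right)^{2} = \left(2 \cdot 6\right)^{2} = 12^{2} = 144$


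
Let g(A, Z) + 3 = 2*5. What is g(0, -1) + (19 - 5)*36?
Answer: 511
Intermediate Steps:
g(A, Z) = 7 (g(A, Z) = -3 + 2*5 = -3 + 10 = 7)
g(0, -1) + (19 - 5)*36 = 7 + (19 - 5)*36 = 7 + 14*36 = 7 + 504 = 511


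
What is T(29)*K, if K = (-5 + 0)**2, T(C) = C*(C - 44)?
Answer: -10875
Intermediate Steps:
T(C) = C*(-44 + C)
K = 25 (K = (-5)**2 = 25)
T(29)*K = (29*(-44 + 29))*25 = (29*(-15))*25 = -435*25 = -10875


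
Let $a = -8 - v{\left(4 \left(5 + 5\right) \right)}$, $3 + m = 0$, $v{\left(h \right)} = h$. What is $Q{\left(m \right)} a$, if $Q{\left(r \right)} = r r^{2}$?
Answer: $1296$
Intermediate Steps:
$m = -3$ ($m = -3 + 0 = -3$)
$Q{\left(r \right)} = r^{3}$
$a = -48$ ($a = -8 - 4 \left(5 + 5\right) = -8 - 4 \cdot 10 = -8 - 40 = -48$)
$Q{\left(m \right)} a = \left(-3\right)^{3} \left(-48\right) = \left(-27\right) \left(-48\right) = 1296$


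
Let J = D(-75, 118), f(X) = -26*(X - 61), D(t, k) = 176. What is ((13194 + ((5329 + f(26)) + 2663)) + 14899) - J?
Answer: 36819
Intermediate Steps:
f(X) = 1586 - 26*X (f(X) = -26*(-61 + X) = 1586 - 26*X)
J = 176
((13194 + ((5329 + f(26)) + 2663)) + 14899) - J = ((13194 + ((5329 + (1586 - 26*26)) + 2663)) + 14899) - 1*176 = ((13194 + ((5329 + (1586 - 676)) + 2663)) + 14899) - 176 = ((13194 + ((5329 + 910) + 2663)) + 14899) - 176 = ((13194 + (6239 + 2663)) + 14899) - 176 = ((13194 + 8902) + 14899) - 176 = (22096 + 14899) - 176 = 36995 - 176 = 36819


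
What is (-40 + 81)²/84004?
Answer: 1681/84004 ≈ 0.020011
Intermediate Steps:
(-40 + 81)²/84004 = 41²*(1/84004) = 1681*(1/84004) = 1681/84004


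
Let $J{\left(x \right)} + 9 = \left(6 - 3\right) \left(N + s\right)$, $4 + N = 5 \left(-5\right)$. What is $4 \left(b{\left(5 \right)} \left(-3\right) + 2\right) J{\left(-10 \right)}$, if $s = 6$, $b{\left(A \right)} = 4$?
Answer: $3120$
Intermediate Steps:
$N = -29$ ($N = -4 + 5 \left(-5\right) = -4 - 25 = -29$)
$J{\left(x \right)} = -78$ ($J{\left(x \right)} = -9 + \left(6 - 3\right) \left(-29 + 6\right) = -9 + 3 \left(-23\right) = -9 - 69 = -78$)
$4 \left(b{\left(5 \right)} \left(-3\right) + 2\right) J{\left(-10 \right)} = 4 \left(4 \left(-3\right) + 2\right) \left(-78\right) = 4 \left(-12 + 2\right) \left(-78\right) = 4 \left(-10\right) \left(-78\right) = \left(-40\right) \left(-78\right) = 3120$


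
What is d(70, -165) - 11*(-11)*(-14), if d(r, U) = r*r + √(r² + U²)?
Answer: 3206 + 5*√1285 ≈ 3385.2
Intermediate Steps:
d(r, U) = r² + √(U² + r²)
d(70, -165) - 11*(-11)*(-14) = (70² + √((-165)² + 70²)) - 11*(-11)*(-14) = (4900 + √(27225 + 4900)) + 121*(-14) = (4900 + √32125) - 1694 = (4900 + 5*√1285) - 1694 = 3206 + 5*√1285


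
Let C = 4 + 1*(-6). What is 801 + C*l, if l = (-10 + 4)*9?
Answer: 909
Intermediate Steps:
l = -54 (l = -6*9 = -54)
C = -2 (C = 4 - 6 = -2)
801 + C*l = 801 - 2*(-54) = 801 + 108 = 909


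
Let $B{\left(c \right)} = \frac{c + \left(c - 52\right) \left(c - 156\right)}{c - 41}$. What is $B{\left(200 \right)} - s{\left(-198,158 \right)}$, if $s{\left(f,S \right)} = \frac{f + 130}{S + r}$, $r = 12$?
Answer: $\frac{33878}{795} \approx 42.614$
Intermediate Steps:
$s{\left(f,S \right)} = \frac{130 + f}{12 + S}$ ($s{\left(f,S \right)} = \frac{f + 130}{S + 12} = \frac{130 + f}{12 + S}$)
$B{\left(c \right)} = \frac{c + \left(-156 + c\right) \left(-52 + c\right)}{-41 + c}$ ($B{\left(c \right)} = \frac{c + \left(-52 + c\right) \left(-156 + c\right)}{-41 + c} = \frac{c + \left(-156 + c\right) \left(-52 + c\right)}{-41 + c}$)
$B{\left(200 \right)} - s{\left(-198,158 \right)} = \frac{8112 + 200^{2} - 41400}{-41 + 200} - \frac{130 - 198}{12 + 158} = \frac{8112 + 40000 - 41400}{159} - \frac{1}{170} \left(-68\right) = \frac{1}{159} \cdot 6712 - \frac{1}{170} \left(-68\right) = \frac{6712}{159} - - \frac{2}{5} = \frac{6712}{159} + \frac{2}{5} = \frac{33878}{795}$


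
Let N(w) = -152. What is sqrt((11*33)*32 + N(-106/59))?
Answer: 2*sqrt(2866) ≈ 107.07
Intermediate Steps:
sqrt((11*33)*32 + N(-106/59)) = sqrt((11*33)*32 - 152) = sqrt(363*32 - 152) = sqrt(11616 - 152) = sqrt(11464) = 2*sqrt(2866)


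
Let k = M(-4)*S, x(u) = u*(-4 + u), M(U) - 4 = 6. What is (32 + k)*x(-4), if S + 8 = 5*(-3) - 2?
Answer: -6976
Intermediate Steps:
M(U) = 10 (M(U) = 4 + 6 = 10)
S = -25 (S = -8 + (5*(-3) - 2) = -8 + (-15 - 2) = -8 - 17 = -25)
k = -250 (k = 10*(-25) = -250)
(32 + k)*x(-4) = (32 - 250)*(-4*(-4 - 4)) = -(-872)*(-8) = -218*32 = -6976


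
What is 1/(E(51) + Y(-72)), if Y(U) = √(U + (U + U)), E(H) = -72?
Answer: -1/75 - I*√6/900 ≈ -0.013333 - 0.0027217*I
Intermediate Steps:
Y(U) = √3*√U (Y(U) = √(U + 2*U) = √(3*U) = √3*√U)
1/(E(51) + Y(-72)) = 1/(-72 + √3*√(-72)) = 1/(-72 + √3*(6*I*√2)) = 1/(-72 + 6*I*√6)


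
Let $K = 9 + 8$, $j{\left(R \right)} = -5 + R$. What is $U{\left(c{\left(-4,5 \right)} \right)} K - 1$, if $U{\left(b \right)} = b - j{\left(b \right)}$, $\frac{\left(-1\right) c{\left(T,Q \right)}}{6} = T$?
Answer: $84$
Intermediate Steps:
$c{\left(T,Q \right)} = - 6 T$
$K = 17$
$U{\left(b \right)} = 5$ ($U{\left(b \right)} = b - \left(-5 + b\right) = 5$)
$U{\left(c{\left(-4,5 \right)} \right)} K - 1 = 5 \cdot 17 - 1 = 85 + \left(-4 + 3\right) = 85 - 1 = 84$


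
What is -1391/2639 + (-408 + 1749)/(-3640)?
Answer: -94529/105560 ≈ -0.89550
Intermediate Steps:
-1391/2639 + (-408 + 1749)/(-3640) = -1391*1/2639 + 1341*(-1/3640) = -107/203 - 1341/3640 = -94529/105560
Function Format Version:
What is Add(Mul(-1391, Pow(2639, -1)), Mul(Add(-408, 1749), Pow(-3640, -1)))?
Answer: Rational(-94529, 105560) ≈ -0.89550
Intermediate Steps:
Add(Mul(-1391, Pow(2639, -1)), Mul(Add(-408, 1749), Pow(-3640, -1))) = Add(Mul(-1391, Rational(1, 2639)), Mul(1341, Rational(-1, 3640))) = Add(Rational(-107, 203), Rational(-1341, 3640)) = Rational(-94529, 105560)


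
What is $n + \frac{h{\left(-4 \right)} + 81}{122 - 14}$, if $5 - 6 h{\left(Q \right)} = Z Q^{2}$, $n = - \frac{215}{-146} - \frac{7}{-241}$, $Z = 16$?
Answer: $\frac{21253543}{11400264} \approx 1.8643$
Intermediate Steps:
$n = \frac{52837}{35186}$ ($n = \left(-215\right) \left(- \frac{1}{146}\right) - - \frac{7}{241} = \frac{215}{146} + \frac{7}{241} = \frac{52837}{35186} \approx 1.5016$)
$h{\left(Q \right)} = \frac{5}{6} - \frac{8 Q^{2}}{3}$ ($h{\left(Q \right)} = \frac{5}{6} - \frac{16 Q^{2}}{6} = \frac{5}{6} - \frac{8 Q^{2}}{3}$)
$n + \frac{h{\left(-4 \right)} + 81}{122 - 14} = \frac{52837}{35186} + \frac{\left(\frac{5}{6} - \frac{8 \left(-4\right)^{2}}{3}\right) + 81}{122 - 14} = \frac{52837}{35186} + \frac{\left(\frac{5}{6} - \frac{128}{3}\right) + 81}{108} = \frac{52837}{35186} + \left(\left(\frac{5}{6} - \frac{128}{3}\right) + 81\right) \frac{1}{108} = \frac{52837}{35186} + \left(- \frac{251}{6} + 81\right) \frac{1}{108} = \frac{52837}{35186} + \frac{235}{6} \cdot \frac{1}{108} = \frac{52837}{35186} + \frac{235}{648} = \frac{21253543}{11400264}$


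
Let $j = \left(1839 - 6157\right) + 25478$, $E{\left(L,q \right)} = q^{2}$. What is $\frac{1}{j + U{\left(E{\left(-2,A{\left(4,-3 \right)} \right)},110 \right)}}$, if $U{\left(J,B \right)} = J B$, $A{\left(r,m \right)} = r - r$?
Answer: $\frac{1}{21160} \approx 4.7259 \cdot 10^{-5}$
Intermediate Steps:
$A{\left(r,m \right)} = 0$
$j = 21160$ ($j = -4318 + 25478 = 21160$)
$U{\left(J,B \right)} = B J$
$\frac{1}{j + U{\left(E{\left(-2,A{\left(4,-3 \right)} \right)},110 \right)}} = \frac{1}{21160 + 110 \cdot 0^{2}} = \frac{1}{21160 + 110 \cdot 0} = \frac{1}{21160 + 0} = \frac{1}{21160}$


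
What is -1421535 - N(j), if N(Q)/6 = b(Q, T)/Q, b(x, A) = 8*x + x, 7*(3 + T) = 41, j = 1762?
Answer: -1421589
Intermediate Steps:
T = 20/7 (T = -3 + (1/7)*41 = -3 + 41/7 = 20/7 ≈ 2.8571)
b(x, A) = 9*x
N(Q) = 54 (N(Q) = 6*((9*Q)/Q) = 6*9 = 54)
-1421535 - N(j) = -1421535 - 1*54 = -1421535 - 54 = -1421589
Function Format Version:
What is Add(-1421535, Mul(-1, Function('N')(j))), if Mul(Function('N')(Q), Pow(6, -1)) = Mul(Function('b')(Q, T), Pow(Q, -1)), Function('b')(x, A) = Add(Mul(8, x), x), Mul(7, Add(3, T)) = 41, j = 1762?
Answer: -1421589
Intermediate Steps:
T = Rational(20, 7) (T = Add(-3, Mul(Rational(1, 7), 41)) = Add(-3, Rational(41, 7)) = Rational(20, 7) ≈ 2.8571)
Function('b')(x, A) = Mul(9, x)
Function('N')(Q) = 54 (Function('N')(Q) = Mul(6, Mul(Mul(9, Q), Pow(Q, -1))) = Mul(6, 9) = 54)
Add(-1421535, Mul(-1, Function('N')(j))) = Add(-1421535, Mul(-1, 54)) = Add(-1421535, -54) = -1421589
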